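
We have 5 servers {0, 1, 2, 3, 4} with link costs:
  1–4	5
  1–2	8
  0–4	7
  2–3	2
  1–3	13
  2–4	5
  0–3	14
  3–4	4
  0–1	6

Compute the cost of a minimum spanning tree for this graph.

Grow the tree from 3 using Prim:
Step 1: frontier [2–3 2, 3–4 4, 1–3 13, 0–3 14] → take 2–3 (2); add 2.
Step 2: frontier [2–4 5, 1–2 8, 3–4 4, 1–3 13, 0–3 14] → take 3–4 (4); add 4.
Step 3: frontier [1–2 8, 1–3 13, 0–3 14, 1–4 5, 0–4 7] → take 1–4 (5); add 1.
Step 4: frontier [0–1 6, 0–3 14, 0–4 7] → take 0–1 (6); add 0.
MST edges: 2–3, 3–4, 1–4, 0–1; total weight 2+4+5+6 = 17.

17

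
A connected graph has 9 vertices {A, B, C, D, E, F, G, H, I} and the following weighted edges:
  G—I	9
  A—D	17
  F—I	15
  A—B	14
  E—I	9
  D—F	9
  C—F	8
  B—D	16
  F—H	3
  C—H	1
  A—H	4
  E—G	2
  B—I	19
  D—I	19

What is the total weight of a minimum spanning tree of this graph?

57

Kruskal: consider edges lightest-first.
C—H (1): add — endpoints in different components.
E—G (2): add — endpoints in different components.
F—H (3): add — endpoints in different components.
A—H (4): add — endpoints in different components.
C—F (8): skip — C and F already connected.
D—F (9): add — endpoints in different components.
E—I (9): add — endpoints in different components.
G—I (9): skip — G and I already connected.
A—B (14): add — endpoints in different components.
F—I (15): add — endpoints in different components.
MST edges: C—H, E—G, F—H, A—H, D—F, E—I, A—B, F—I; total weight 1+2+3+4+9+9+14+15 = 57.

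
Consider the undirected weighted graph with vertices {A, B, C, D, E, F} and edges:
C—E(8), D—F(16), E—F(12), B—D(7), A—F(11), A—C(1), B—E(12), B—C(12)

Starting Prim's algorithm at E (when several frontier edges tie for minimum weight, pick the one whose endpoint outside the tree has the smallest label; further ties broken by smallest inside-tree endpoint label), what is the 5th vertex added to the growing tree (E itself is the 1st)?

Prim's algorithm from E:
Step 1: cheapest edge leaving the tree is C—E (8); add C.
Step 2: cheapest edge leaving the tree is A—C (1); add A.
Step 3: cheapest edge leaving the tree is A—F (11); add F.
Step 4: cheapest edge leaving the tree is B—C (12); add B.
Step 5: cheapest edge leaving the tree is B—D (7); add D.
Vertex order: E, C, A, F, B, D. The 5th vertex is B.

B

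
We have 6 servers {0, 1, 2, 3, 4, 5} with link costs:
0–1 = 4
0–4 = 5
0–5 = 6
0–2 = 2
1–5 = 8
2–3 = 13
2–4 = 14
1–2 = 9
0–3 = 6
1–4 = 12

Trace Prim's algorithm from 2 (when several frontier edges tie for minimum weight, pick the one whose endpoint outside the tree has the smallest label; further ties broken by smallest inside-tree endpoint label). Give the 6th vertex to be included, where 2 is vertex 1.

Prim's algorithm from 2:
Step 1: cheapest edge leaving the tree is 0–2 (2); add 0.
Step 2: cheapest edge leaving the tree is 0–1 (4); add 1.
Step 3: cheapest edge leaving the tree is 0–4 (5); add 4.
Step 4: cheapest edge leaving the tree is 0–3 (6); add 3.
Step 5: cheapest edge leaving the tree is 0–5 (6); add 5.
Vertex order: 2, 0, 1, 4, 3, 5. The 6th vertex is 5.

5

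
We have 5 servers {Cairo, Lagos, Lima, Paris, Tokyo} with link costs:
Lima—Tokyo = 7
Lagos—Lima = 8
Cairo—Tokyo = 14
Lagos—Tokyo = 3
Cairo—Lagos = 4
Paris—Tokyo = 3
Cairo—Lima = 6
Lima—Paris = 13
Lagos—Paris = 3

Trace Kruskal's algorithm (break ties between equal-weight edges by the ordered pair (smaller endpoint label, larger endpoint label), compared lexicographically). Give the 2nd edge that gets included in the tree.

Lagos-Tokyo

Kruskal: consider edges lightest-first.
Lagos—Paris (3): add — endpoints in different components.
Lagos—Tokyo (3): add — endpoints in different components.
Paris—Tokyo (3): skip — Tokyo and Paris already connected.
Cairo—Lagos (4): add — endpoints in different components.
Cairo—Lima (6): add — endpoints in different components.
The 2nd edge added is Lagos—Tokyo.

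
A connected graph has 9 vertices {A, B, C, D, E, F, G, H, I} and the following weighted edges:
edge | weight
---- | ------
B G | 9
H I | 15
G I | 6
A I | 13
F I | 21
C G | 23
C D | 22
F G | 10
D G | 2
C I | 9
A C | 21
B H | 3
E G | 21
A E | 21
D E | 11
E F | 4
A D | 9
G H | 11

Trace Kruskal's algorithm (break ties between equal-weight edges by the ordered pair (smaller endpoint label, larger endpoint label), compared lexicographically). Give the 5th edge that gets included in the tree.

A-D

Sort edges by weight, then run Kruskal:
D G (2): add — endpoints in different components.
B H (3): add — endpoints in different components.
E F (4): add — endpoints in different components.
G I (6): add — endpoints in different components.
A D (9): add — endpoints in different components.
B G (9): add — endpoints in different components.
C I (9): add — endpoints in different components.
F G (10): add — endpoints in different components.
The 5th edge added is A D.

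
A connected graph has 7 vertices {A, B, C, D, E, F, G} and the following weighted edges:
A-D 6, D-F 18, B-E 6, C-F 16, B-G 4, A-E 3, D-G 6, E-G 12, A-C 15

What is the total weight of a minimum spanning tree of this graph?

50

Prim's algorithm from D:
Step 1: frontier [A-D 6, D-G 6, D-F 18] → take A-D (6); add A.
Step 2: frontier [A-E 3, A-C 15, D-G 6, D-F 18] → take A-E (3); add E.
Step 3: frontier [A-C 15, D-G 6, D-F 18, B-E 6, E-G 12] → take B-E (6); add B.
Step 4: frontier [A-C 15, B-G 4, D-G 6, D-F 18, E-G 12] → take B-G (4); add G.
Step 5: frontier [A-C 15, D-F 18] → take A-C (15); add C.
Step 6: frontier [C-F 16, D-F 18] → take C-F (16); add F.
MST edges: A-D, A-E, B-E, B-G, A-C, C-F; total weight 6+3+6+4+15+16 = 50.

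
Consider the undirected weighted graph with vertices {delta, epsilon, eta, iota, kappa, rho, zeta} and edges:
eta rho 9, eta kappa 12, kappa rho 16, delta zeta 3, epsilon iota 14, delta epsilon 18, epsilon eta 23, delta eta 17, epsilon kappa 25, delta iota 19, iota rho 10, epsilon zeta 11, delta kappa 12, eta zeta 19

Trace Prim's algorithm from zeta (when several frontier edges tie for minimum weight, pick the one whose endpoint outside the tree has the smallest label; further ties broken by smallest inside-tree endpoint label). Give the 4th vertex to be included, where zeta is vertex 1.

kappa

Grow the tree from zeta using Prim:
Step 1: cheapest edge leaving the tree is delta zeta (3); add delta.
Step 2: cheapest edge leaving the tree is epsilon zeta (11); add epsilon.
Step 3: cheapest edge leaving the tree is delta kappa (12); add kappa.
Step 4: cheapest edge leaving the tree is eta kappa (12); add eta.
Step 5: cheapest edge leaving the tree is eta rho (9); add rho.
Step 6: cheapest edge leaving the tree is iota rho (10); add iota.
Vertex order: zeta, delta, epsilon, kappa, eta, rho, iota. The 4th vertex is kappa.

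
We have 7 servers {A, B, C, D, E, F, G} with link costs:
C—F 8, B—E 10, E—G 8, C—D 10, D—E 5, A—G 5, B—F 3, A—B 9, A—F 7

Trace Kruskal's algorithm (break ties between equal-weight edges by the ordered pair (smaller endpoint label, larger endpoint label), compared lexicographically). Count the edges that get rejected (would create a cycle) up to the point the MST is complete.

Kruskal's algorithm — process edges by increasing weight (ties by edge label):
B—F (3): add. Components now {A} {B,F} {C} {D} {E} {G}
A—G (5): add. Components now {A,G} {B,F} {C} {D} {E}
D—E (5): add. Components now {A,G} {B,F} {C} {D,E}
A—F (7): add. Components now {A,B,F,G} {C} {D,E}
C—F (8): add. Components now {A,B,C,F,G} {D,E}
E—G (8): add. Components now {A,B,C,D,E,F,G}
Edges rejected before the tree was complete: 0.

0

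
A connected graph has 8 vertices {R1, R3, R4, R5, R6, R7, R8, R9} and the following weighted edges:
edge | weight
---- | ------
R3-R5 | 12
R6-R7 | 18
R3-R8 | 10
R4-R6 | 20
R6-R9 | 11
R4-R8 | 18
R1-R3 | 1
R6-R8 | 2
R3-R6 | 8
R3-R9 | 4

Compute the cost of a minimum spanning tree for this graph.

63

Prim, starting at R8.
Step 1: frontier [R6-R8 2, R3-R8 10, R4-R8 18] → take R6-R8 (2); add R6.
Step 2: frontier [R3-R6 8, R6-R9 11, R6-R7 18, R4-R6 20, R3-R8 10, R4-R8 18] → take R3-R6 (8); add R3.
Step 3: frontier [R1-R3 1, R3-R9 4, R3-R5 12, R6-R9 11, R6-R7 18, R4-R6 20, R4-R8 18] → take R1-R3 (1); add R1.
Step 4: frontier [R3-R9 4, R3-R5 12, R6-R9 11, R6-R7 18, R4-R6 20, R4-R8 18] → take R3-R9 (4); add R9.
Step 5: frontier [R3-R5 12, R6-R7 18, R4-R6 20, R4-R8 18] → take R3-R5 (12); add R5.
Step 6: frontier [R6-R7 18, R4-R6 20, R4-R8 18] → take R4-R8 (18); add R4.
Step 7: frontier [R6-R7 18] → take R6-R7 (18); add R7.
MST edges: R6-R8, R3-R6, R1-R3, R3-R9, R3-R5, R4-R8, R6-R7; total weight 2+8+1+4+12+18+18 = 63.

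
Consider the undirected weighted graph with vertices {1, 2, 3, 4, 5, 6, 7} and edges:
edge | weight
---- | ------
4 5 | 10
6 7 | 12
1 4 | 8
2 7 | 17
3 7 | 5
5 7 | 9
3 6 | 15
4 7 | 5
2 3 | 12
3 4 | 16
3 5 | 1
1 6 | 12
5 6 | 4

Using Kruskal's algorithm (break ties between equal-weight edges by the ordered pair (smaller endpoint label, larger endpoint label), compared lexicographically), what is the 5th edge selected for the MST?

Sort edges by weight, then run Kruskal:
3 5 (1): add. Components now {1} {2} {3,5} {4} {6} {7}
5 6 (4): add. Components now {1} {2} {3,5,6} {4} {7}
3 7 (5): add. Components now {1} {2} {3,5,6,7} {4}
4 7 (5): add. Components now {1} {2} {3,4,5,6,7}
1 4 (8): add. Components now {1,3,4,5,6,7} {2}
5 7 (9): skip — 5 and 7 already connected.
4 5 (10): skip — 4 and 5 already connected.
1 6 (12): skip — 1 and 6 already connected.
2 3 (12): add. Components now {1,2,3,4,5,6,7}
The 5th edge added is 1 4.

1-4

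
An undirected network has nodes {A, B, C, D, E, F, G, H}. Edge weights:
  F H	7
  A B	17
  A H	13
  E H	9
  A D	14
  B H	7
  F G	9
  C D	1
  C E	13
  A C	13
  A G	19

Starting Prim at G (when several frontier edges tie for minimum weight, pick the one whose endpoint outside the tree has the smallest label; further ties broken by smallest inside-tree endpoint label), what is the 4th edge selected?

E-H

Prim's algorithm from G:
Step 1: frontier [F G 9, A G 19] → take F G (9); add F.
Step 2: frontier [F H 7, A G 19] → take F H (7); add H.
Step 3: frontier [A G 19, B H 7, E H 9, A H 13] → take B H (7); add B.
Step 4: frontier [A B 17, A G 19, E H 9, A H 13] → take E H (9); add E.
Step 5: frontier [A B 17, C E 13, A G 19, A H 13] → take A H (13); add A.
Step 6: frontier [A C 13, A D 14, C E 13] → take A C (13); add C.
Step 7: frontier [A D 14, C D 1] → take C D (1); add D.
The 4th edge added is E H.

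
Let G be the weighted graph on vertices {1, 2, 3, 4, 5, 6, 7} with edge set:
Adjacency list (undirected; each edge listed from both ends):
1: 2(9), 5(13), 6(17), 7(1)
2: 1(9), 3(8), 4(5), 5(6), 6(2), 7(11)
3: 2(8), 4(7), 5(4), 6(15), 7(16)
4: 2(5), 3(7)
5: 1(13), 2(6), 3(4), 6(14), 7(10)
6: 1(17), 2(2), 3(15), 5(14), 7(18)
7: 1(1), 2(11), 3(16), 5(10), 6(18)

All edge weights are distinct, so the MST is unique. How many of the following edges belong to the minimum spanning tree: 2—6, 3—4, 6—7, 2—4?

2

Kruskal: consider edges lightest-first.
1—7 (1): add. Components now {1,7} {2} {3} {4} {5} {6}
2—6 (2): add. Components now {1,7} {2,6} {3} {4} {5}
3—5 (4): add. Components now {1,7} {2,6} {3,5} {4}
2—4 (5): add. Components now {1,7} {2,4,6} {3,5}
2—5 (6): add. Components now {1,7} {2,3,4,5,6}
3—4 (7): skip — 3 and 4 already connected.
2—3 (8): skip — 2 and 3 already connected.
1—2 (9): add. Components now {1,2,3,4,5,6,7}
MST edge set: {1—7, 2—6, 3—5, 2—4, 2—5, 1—2}.
Of the listed edges, {2—6, 2—4} are in the MST → 2.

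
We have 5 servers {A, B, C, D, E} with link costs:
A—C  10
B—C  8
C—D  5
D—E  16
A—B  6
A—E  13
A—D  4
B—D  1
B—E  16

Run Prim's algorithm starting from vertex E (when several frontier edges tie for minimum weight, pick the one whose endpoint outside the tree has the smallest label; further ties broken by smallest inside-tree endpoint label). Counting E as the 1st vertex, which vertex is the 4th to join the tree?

Grow the tree from E using Prim:
Step 1: frontier [A—E 13, B—E 16, D—E 16] → take A—E (13); add A.
Step 2: frontier [A—D 4, A—B 6, A—C 10, B—E 16, D—E 16] → take A—D (4); add D.
Step 3: frontier [A—B 6, A—C 10, B—D 1, C—D 5, B—E 16] → take B—D (1); add B.
Step 4: frontier [A—C 10, B—C 8, C—D 5] → take C—D (5); add C.
Vertex order: E, A, D, B, C. The 4th vertex is B.

B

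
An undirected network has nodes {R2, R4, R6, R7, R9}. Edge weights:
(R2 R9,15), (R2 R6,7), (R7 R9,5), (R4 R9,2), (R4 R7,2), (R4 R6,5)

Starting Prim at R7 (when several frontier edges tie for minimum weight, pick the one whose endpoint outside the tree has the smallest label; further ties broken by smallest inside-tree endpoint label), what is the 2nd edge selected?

R4-R9

Prim's algorithm from R7:
Step 1: frontier [R4 R7 2, R7 R9 5] → take R4 R7 (2); add R4.
Step 2: frontier [R4 R9 2, R4 R6 5, R7 R9 5] → take R4 R9 (2); add R9.
Step 3: frontier [R4 R6 5, R2 R9 15] → take R4 R6 (5); add R6.
Step 4: frontier [R2 R6 7, R2 R9 15] → take R2 R6 (7); add R2.
The 2nd edge added is R4 R9.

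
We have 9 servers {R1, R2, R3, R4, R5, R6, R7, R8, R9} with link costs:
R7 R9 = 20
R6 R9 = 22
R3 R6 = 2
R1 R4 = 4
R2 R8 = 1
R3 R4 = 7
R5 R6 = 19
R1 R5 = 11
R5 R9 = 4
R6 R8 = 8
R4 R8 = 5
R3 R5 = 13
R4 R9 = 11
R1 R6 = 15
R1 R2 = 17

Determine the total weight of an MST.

Prim's algorithm from R8:
Step 1: cheapest edge leaving the tree is R2 R8 (1); add R2.
Step 2: cheapest edge leaving the tree is R4 R8 (5); add R4.
Step 3: cheapest edge leaving the tree is R1 R4 (4); add R1.
Step 4: cheapest edge leaving the tree is R3 R4 (7); add R3.
Step 5: cheapest edge leaving the tree is R3 R6 (2); add R6.
Step 6: cheapest edge leaving the tree is R1 R5 (11); add R5.
Step 7: cheapest edge leaving the tree is R5 R9 (4); add R9.
Step 8: cheapest edge leaving the tree is R7 R9 (20); add R7.
MST edges: R2 R8, R4 R8, R1 R4, R3 R4, R3 R6, R1 R5, R5 R9, R7 R9; total weight 1+5+4+7+2+11+4+20 = 54.

54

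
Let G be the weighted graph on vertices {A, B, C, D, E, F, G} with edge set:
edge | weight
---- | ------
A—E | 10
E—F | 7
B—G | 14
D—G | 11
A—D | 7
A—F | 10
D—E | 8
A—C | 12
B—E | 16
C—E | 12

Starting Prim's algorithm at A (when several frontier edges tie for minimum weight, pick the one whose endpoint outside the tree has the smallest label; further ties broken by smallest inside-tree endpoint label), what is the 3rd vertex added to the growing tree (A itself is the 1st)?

Prim, starting at A.
Step 1: frontier [A—D 7, A—E 10, A—F 10, A—C 12] → take A—D (7); add D.
Step 2: frontier [A—E 10, A—F 10, A—C 12, D—E 8, D—G 11] → take D—E (8); add E.
Step 3: frontier [A—F 10, A—C 12, D—G 11, E—F 7, C—E 12, B—E 16] → take E—F (7); add F.
Step 4: frontier [A—C 12, D—G 11, C—E 12, B—E 16] → take D—G (11); add G.
Step 5: frontier [A—C 12, C—E 12, B—E 16, B—G 14] → take A—C (12); add C.
Step 6: frontier [B—E 16, B—G 14] → take B—G (14); add B.
Vertex order: A, D, E, F, G, C, B. The 3rd vertex is E.

E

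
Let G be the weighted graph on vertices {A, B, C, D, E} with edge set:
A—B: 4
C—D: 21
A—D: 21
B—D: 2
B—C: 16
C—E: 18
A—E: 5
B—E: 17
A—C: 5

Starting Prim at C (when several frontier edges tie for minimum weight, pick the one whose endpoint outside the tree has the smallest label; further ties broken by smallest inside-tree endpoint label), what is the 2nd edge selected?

A-B

Prim, starting at C.
Step 1: cheapest edge leaving the tree is A—C (5); add A.
Step 2: cheapest edge leaving the tree is A—B (4); add B.
Step 3: cheapest edge leaving the tree is B—D (2); add D.
Step 4: cheapest edge leaving the tree is A—E (5); add E.
The 2nd edge added is A—B.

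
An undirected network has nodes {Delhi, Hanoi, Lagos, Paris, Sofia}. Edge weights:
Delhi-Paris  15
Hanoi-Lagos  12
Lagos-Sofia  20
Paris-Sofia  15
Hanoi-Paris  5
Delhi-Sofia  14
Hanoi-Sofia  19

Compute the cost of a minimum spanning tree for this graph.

Sort edges by weight, then run Kruskal:
Hanoi-Paris (5): add — endpoints in different components.
Hanoi-Lagos (12): add — endpoints in different components.
Delhi-Sofia (14): add — endpoints in different components.
Delhi-Paris (15): add — endpoints in different components.
MST edges: Hanoi-Paris, Hanoi-Lagos, Delhi-Sofia, Delhi-Paris; total weight 5+12+14+15 = 46.

46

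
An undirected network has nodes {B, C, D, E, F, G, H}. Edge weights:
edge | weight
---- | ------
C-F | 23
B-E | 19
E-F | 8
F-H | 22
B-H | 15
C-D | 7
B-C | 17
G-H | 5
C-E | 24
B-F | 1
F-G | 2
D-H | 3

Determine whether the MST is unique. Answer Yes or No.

Kruskal: consider edges lightest-first.
B-F (1): add — endpoints in different components.
F-G (2): add — endpoints in different components.
D-H (3): add — endpoints in different components.
G-H (5): add — endpoints in different components.
C-D (7): add — endpoints in different components.
E-F (8): add — endpoints in different components.
Every non-tree edge has weight strictly greater than the heaviest edge on the tree path between its endpoints, so the MST is unique.

Yes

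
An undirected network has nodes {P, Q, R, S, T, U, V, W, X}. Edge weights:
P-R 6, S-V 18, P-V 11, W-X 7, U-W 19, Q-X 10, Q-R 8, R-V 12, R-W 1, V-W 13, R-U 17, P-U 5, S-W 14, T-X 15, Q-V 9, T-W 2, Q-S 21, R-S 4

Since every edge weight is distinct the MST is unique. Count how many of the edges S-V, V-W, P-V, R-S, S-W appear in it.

Kruskal: consider edges lightest-first.
R-W (1): add — endpoints in different components.
T-W (2): add — endpoints in different components.
R-S (4): add — endpoints in different components.
P-U (5): add — endpoints in different components.
P-R (6): add — endpoints in different components.
W-X (7): add — endpoints in different components.
Q-R (8): add — endpoints in different components.
Q-V (9): add — endpoints in different components.
MST edge set: {R-W, T-W, R-S, P-U, P-R, W-X, Q-R, Q-V}.
Of the listed edges, {R-S} are in the MST → 1.

1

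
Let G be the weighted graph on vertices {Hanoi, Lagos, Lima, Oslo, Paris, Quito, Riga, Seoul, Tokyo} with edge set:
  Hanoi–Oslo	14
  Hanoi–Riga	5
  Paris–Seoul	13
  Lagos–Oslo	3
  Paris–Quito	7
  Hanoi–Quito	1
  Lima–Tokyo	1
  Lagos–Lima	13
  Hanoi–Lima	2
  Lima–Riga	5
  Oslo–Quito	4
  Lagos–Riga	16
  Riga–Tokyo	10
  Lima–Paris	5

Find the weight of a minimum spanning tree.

34

Prim, starting at Lima.
Step 1: cheapest edge leaving the tree is Lima–Tokyo (1); add Tokyo.
Step 2: cheapest edge leaving the tree is Hanoi–Lima (2); add Hanoi.
Step 3: cheapest edge leaving the tree is Hanoi–Quito (1); add Quito.
Step 4: cheapest edge leaving the tree is Oslo–Quito (4); add Oslo.
Step 5: cheapest edge leaving the tree is Lagos–Oslo (3); add Lagos.
Step 6: cheapest edge leaving the tree is Lima–Paris (5); add Paris.
Step 7: cheapest edge leaving the tree is Hanoi–Riga (5); add Riga.
Step 8: cheapest edge leaving the tree is Paris–Seoul (13); add Seoul.
MST edges: Lima–Tokyo, Hanoi–Lima, Hanoi–Quito, Oslo–Quito, Lagos–Oslo, Lima–Paris, Hanoi–Riga, Paris–Seoul; total weight 1+2+1+4+3+5+5+13 = 34.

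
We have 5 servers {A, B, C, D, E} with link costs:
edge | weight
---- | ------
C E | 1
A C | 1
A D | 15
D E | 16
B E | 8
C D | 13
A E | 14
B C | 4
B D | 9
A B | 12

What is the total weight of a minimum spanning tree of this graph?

15

Prim's algorithm from B:
Step 1: frontier [B C 4, B E 8, B D 9, A B 12] → take B C (4); add C.
Step 2: frontier [B E 8, B D 9, A B 12, A C 1, C E 1, C D 13] → take A C (1); add A.
Step 3: frontier [A E 14, A D 15, B E 8, B D 9, C E 1, C D 13] → take C E (1); add E.
Step 4: frontier [A D 15, B D 9, C D 13, D E 16] → take B D (9); add D.
MST edges: B C, A C, C E, B D; total weight 4+1+1+9 = 15.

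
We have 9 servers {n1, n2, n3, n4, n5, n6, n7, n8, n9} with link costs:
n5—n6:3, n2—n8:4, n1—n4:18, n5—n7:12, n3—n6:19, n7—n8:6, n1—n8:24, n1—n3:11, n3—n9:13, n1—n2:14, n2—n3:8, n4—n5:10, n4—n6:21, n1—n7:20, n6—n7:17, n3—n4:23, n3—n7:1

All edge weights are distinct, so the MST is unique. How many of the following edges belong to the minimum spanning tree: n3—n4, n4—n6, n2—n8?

Kruskal: consider edges lightest-first.
n3—n7 (1): add — endpoints in different components.
n5—n6 (3): add — endpoints in different components.
n2—n8 (4): add — endpoints in different components.
n7—n8 (6): add — endpoints in different components.
n2—n3 (8): skip — n3 and n2 already connected.
n4—n5 (10): add — endpoints in different components.
n1—n3 (11): add — endpoints in different components.
n5—n7 (12): add — endpoints in different components.
n3—n9 (13): add — endpoints in different components.
MST edge set: {n3—n7, n5—n6, n2—n8, n7—n8, n4—n5, n1—n3, n5—n7, n3—n9}.
Of the listed edges, {n2—n8} are in the MST → 1.

1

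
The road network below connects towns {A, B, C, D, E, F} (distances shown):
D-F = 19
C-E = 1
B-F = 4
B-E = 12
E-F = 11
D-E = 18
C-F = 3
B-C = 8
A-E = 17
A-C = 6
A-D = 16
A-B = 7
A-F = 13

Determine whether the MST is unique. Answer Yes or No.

Yes

Sort edges by weight, then run Kruskal:
C-E (1): add — endpoints in different components.
C-F (3): add — endpoints in different components.
B-F (4): add — endpoints in different components.
A-C (6): add — endpoints in different components.
A-B (7): skip — A and B already connected.
B-C (8): skip — B and C already connected.
E-F (11): skip — E and F already connected.
B-E (12): skip — B and E already connected.
A-F (13): skip — A and F already connected.
A-D (16): add — endpoints in different components.
Every non-tree edge has weight strictly greater than the heaviest edge on the tree path between its endpoints, so the MST is unique.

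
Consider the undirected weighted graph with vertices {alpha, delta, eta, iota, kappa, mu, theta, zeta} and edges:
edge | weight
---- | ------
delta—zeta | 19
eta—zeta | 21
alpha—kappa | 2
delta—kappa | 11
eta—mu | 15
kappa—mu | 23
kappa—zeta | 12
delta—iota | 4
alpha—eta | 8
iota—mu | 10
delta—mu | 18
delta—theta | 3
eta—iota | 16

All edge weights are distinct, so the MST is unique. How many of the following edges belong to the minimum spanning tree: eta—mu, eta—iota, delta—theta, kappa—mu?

Kruskal's algorithm — process edges by increasing weight (ties by edge label):
alpha—kappa (2): add — endpoints in different components.
delta—theta (3): add — endpoints in different components.
delta—iota (4): add — endpoints in different components.
alpha—eta (8): add — endpoints in different components.
iota—mu (10): add — endpoints in different components.
delta—kappa (11): add — endpoints in different components.
kappa—zeta (12): add — endpoints in different components.
MST edge set: {alpha—kappa, delta—theta, delta—iota, alpha—eta, iota—mu, delta—kappa, kappa—zeta}.
Of the listed edges, {delta—theta} are in the MST → 1.

1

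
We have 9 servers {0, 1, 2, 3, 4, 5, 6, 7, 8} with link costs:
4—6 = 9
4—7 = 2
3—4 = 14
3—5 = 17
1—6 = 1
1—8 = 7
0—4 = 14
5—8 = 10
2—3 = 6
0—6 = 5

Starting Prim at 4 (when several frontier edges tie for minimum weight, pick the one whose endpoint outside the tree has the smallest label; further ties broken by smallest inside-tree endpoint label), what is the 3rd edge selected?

Prim's algorithm from 4:
Step 1: frontier [4—7 2, 4—6 9, 0—4 14, 3—4 14] → take 4—7 (2); add 7.
Step 2: frontier [4—6 9, 0—4 14, 3—4 14] → take 4—6 (9); add 6.
Step 3: frontier [0—4 14, 3—4 14, 1—6 1, 0—6 5] → take 1—6 (1); add 1.
Step 4: frontier [1—8 7, 0—4 14, 3—4 14, 0—6 5] → take 0—6 (5); add 0.
Step 5: frontier [1—8 7, 3—4 14] → take 1—8 (7); add 8.
Step 6: frontier [3—4 14, 5—8 10] → take 5—8 (10); add 5.
Step 7: frontier [3—4 14, 3—5 17] → take 3—4 (14); add 3.
Step 8: frontier [2—3 6] → take 2—3 (6); add 2.
The 3rd edge added is 1—6.

1-6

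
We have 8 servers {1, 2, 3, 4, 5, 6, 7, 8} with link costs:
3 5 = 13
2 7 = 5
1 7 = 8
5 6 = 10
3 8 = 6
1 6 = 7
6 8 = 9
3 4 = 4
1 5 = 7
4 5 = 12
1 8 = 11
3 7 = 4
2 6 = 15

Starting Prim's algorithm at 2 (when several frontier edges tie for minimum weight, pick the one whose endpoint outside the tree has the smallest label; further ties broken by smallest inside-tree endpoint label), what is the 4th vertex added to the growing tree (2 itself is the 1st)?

4

Grow the tree from 2 using Prim:
Step 1: frontier [2 7 5, 2 6 15] → take 2 7 (5); add 7.
Step 2: frontier [2 6 15, 3 7 4, 1 7 8] → take 3 7 (4); add 3.
Step 3: frontier [2 6 15, 3 4 4, 3 8 6, 3 5 13, 1 7 8] → take 3 4 (4); add 4.
Step 4: frontier [2 6 15, 3 8 6, 3 5 13, 4 5 12, 1 7 8] → take 3 8 (6); add 8.
Step 5: frontier [2 6 15, 3 5 13, 4 5 12, 1 7 8, 6 8 9, 1 8 11] → take 1 7 (8); add 1.
Step 6: frontier [1 5 7, 1 6 7, 2 6 15, 3 5 13, 4 5 12, 6 8 9] → take 1 5 (7); add 5.
Step 7: frontier [1 6 7, 2 6 15, 5 6 10, 6 8 9] → take 1 6 (7); add 6.
Vertex order: 2, 7, 3, 4, 8, 1, 5, 6. The 4th vertex is 4.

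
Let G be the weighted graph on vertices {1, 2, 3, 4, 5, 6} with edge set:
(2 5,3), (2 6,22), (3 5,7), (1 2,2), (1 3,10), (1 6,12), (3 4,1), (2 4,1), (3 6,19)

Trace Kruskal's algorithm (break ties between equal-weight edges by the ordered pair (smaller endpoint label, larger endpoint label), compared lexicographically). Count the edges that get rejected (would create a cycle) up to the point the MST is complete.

2

Sort edges by weight, then run Kruskal:
2 4 (1): add — endpoints in different components.
3 4 (1): add — endpoints in different components.
1 2 (2): add — endpoints in different components.
2 5 (3): add — endpoints in different components.
3 5 (7): skip — 3 and 5 already connected.
1 3 (10): skip — 1 and 3 already connected.
1 6 (12): add — endpoints in different components.
Edges rejected before the tree was complete: 2.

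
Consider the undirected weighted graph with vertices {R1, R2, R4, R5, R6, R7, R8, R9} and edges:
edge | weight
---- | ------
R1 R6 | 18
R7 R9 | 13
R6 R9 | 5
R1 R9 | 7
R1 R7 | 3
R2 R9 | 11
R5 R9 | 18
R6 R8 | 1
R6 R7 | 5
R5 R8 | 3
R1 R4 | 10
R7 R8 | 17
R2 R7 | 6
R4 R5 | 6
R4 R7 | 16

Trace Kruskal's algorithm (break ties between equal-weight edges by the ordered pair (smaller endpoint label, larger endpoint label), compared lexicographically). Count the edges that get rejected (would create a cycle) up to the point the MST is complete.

0

Kruskal's algorithm — process edges by increasing weight (ties by edge label):
R6 R8 (1): add — endpoints in different components.
R1 R7 (3): add — endpoints in different components.
R5 R8 (3): add — endpoints in different components.
R6 R7 (5): add — endpoints in different components.
R6 R9 (5): add — endpoints in different components.
R2 R7 (6): add — endpoints in different components.
R4 R5 (6): add — endpoints in different components.
Edges rejected before the tree was complete: 0.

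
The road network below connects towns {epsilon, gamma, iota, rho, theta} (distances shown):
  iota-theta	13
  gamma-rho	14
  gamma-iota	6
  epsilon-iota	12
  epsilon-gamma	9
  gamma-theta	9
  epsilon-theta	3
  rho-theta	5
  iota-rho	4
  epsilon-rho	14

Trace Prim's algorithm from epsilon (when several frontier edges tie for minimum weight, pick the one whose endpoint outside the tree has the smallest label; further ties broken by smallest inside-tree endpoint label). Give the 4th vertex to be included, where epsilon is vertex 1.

Prim's algorithm from epsilon:
Step 1: frontier [epsilon-theta 3, epsilon-gamma 9, epsilon-iota 12, epsilon-rho 14] → take epsilon-theta (3); add theta.
Step 2: frontier [epsilon-gamma 9, epsilon-iota 12, epsilon-rho 14, rho-theta 5, gamma-theta 9, iota-theta 13] → take rho-theta (5); add rho.
Step 3: frontier [epsilon-gamma 9, epsilon-iota 12, iota-rho 4, gamma-rho 14, gamma-theta 9, iota-theta 13] → take iota-rho (4); add iota.
Step 4: frontier [epsilon-gamma 9, gamma-iota 6, gamma-rho 14, gamma-theta 9] → take gamma-iota (6); add gamma.
Vertex order: epsilon, theta, rho, iota, gamma. The 4th vertex is iota.

iota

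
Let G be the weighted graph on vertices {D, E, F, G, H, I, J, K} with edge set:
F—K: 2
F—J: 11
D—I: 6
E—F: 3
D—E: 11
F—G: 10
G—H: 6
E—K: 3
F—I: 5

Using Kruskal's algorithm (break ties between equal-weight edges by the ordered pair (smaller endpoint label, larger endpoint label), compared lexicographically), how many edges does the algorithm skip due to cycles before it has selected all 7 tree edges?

Kruskal: consider edges lightest-first.
F—K (2): add — endpoints in different components.
E—F (3): add — endpoints in different components.
E—K (3): skip — E and K already connected.
F—I (5): add — endpoints in different components.
D—I (6): add — endpoints in different components.
G—H (6): add — endpoints in different components.
F—G (10): add — endpoints in different components.
D—E (11): skip — D and E already connected.
F—J (11): add — endpoints in different components.
Edges rejected before the tree was complete: 2.

2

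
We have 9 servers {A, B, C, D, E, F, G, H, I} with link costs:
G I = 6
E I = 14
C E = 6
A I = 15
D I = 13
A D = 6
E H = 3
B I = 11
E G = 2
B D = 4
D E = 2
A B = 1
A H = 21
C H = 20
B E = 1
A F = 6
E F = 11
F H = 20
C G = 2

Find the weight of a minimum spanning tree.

23

Grow the tree from D using Prim:
Step 1: cheapest edge leaving the tree is D E (2); add E.
Step 2: cheapest edge leaving the tree is B E (1); add B.
Step 3: cheapest edge leaving the tree is A B (1); add A.
Step 4: cheapest edge leaving the tree is E G (2); add G.
Step 5: cheapest edge leaving the tree is C G (2); add C.
Step 6: cheapest edge leaving the tree is E H (3); add H.
Step 7: cheapest edge leaving the tree is A F (6); add F.
Step 8: cheapest edge leaving the tree is G I (6); add I.
MST edges: D E, B E, A B, E G, C G, E H, A F, G I; total weight 2+1+1+2+2+3+6+6 = 23.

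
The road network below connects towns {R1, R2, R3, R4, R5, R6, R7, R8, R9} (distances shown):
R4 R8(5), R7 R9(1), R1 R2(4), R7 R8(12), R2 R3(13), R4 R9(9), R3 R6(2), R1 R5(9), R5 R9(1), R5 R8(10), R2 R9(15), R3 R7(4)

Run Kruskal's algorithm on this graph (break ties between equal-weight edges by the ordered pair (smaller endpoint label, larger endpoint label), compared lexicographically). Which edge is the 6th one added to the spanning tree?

R4-R8

Sort edges by weight, then run Kruskal:
R5 R9 (1): add — endpoints in different components.
R7 R9 (1): add — endpoints in different components.
R3 R6 (2): add — endpoints in different components.
R1 R2 (4): add — endpoints in different components.
R3 R7 (4): add — endpoints in different components.
R4 R8 (5): add — endpoints in different components.
R1 R5 (9): add — endpoints in different components.
R4 R9 (9): add — endpoints in different components.
The 6th edge added is R4 R8.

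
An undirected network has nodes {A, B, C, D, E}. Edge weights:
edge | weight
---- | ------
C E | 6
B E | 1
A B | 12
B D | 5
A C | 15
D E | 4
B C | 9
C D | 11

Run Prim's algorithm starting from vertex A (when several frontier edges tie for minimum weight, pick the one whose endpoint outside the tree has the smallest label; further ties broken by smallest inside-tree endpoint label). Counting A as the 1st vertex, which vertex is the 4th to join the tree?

D

Prim, starting at A.
Step 1: cheapest edge leaving the tree is A B (12); add B.
Step 2: cheapest edge leaving the tree is B E (1); add E.
Step 3: cheapest edge leaving the tree is D E (4); add D.
Step 4: cheapest edge leaving the tree is C E (6); add C.
Vertex order: A, B, E, D, C. The 4th vertex is D.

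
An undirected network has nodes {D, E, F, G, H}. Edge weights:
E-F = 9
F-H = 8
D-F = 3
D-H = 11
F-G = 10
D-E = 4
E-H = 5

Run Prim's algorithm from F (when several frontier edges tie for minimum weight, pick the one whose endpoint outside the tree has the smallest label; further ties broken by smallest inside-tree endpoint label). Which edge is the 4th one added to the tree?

F-G

Grow the tree from F using Prim:
Step 1: cheapest edge leaving the tree is D-F (3); add D.
Step 2: cheapest edge leaving the tree is D-E (4); add E.
Step 3: cheapest edge leaving the tree is E-H (5); add H.
Step 4: cheapest edge leaving the tree is F-G (10); add G.
The 4th edge added is F-G.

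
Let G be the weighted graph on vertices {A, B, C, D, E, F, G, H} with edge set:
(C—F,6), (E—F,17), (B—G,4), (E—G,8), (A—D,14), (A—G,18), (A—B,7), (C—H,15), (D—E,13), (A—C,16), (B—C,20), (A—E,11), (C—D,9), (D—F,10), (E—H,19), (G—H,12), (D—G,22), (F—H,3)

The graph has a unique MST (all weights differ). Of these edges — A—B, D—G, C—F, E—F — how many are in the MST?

2

Sort edges by weight, then run Kruskal:
F—H (3): add — endpoints in different components.
B—G (4): add — endpoints in different components.
C—F (6): add — endpoints in different components.
A—B (7): add — endpoints in different components.
E—G (8): add — endpoints in different components.
C—D (9): add — endpoints in different components.
D—F (10): skip — D and F already connected.
A—E (11): skip — A and E already connected.
G—H (12): add — endpoints in different components.
MST edge set: {F—H, B—G, C—F, A—B, E—G, C—D, G—H}.
Of the listed edges, {A—B, C—F} are in the MST → 2.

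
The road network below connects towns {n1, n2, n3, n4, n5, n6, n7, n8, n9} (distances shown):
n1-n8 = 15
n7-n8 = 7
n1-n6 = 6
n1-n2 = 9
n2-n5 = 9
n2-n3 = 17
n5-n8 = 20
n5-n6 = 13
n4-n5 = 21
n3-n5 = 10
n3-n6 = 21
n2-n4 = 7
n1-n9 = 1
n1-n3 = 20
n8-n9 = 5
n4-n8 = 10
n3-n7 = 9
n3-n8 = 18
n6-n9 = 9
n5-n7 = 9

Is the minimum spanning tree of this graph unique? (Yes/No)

Kruskal: consider edges lightest-first.
n1-n9 (1): add — endpoints in different components.
n8-n9 (5): add — endpoints in different components.
n1-n6 (6): add — endpoints in different components.
n2-n4 (7): add — endpoints in different components.
n7-n8 (7): add — endpoints in different components.
n1-n2 (9): add — endpoints in different components.
n2-n5 (9): add — endpoints in different components.
n3-n7 (9): add — endpoints in different components.
Non-tree edge n5-n7 has weight 9, equal to the heaviest edge on its tree cycle — swapping gives another MST of the same weight. Not unique.

No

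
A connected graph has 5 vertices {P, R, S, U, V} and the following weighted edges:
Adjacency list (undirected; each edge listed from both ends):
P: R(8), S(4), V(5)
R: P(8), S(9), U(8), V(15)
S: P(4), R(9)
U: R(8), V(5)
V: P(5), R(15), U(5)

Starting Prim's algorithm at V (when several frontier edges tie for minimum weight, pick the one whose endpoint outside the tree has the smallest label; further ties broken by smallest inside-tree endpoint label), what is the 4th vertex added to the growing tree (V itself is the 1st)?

Prim, starting at V.
Step 1: frontier [P—V 5, U—V 5, R—V 15] → take P—V (5); add P.
Step 2: frontier [P—S 4, P—R 8, U—V 5, R—V 15] → take P—S (4); add S.
Step 3: frontier [P—R 8, R—S 9, U—V 5, R—V 15] → take U—V (5); add U.
Step 4: frontier [P—R 8, R—S 9, R—U 8, R—V 15] → take P—R (8); add R.
Vertex order: V, P, S, U, R. The 4th vertex is U.

U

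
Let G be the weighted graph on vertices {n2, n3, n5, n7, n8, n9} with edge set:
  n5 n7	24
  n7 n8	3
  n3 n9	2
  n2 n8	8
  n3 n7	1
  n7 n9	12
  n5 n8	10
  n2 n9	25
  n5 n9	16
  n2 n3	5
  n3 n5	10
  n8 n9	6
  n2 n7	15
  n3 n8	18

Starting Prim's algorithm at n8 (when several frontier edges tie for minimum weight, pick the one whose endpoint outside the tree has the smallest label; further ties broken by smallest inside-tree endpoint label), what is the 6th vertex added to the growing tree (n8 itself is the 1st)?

n5

Prim, starting at n8.
Step 1: cheapest edge leaving the tree is n7 n8 (3); add n7.
Step 2: cheapest edge leaving the tree is n3 n7 (1); add n3.
Step 3: cheapest edge leaving the tree is n3 n9 (2); add n9.
Step 4: cheapest edge leaving the tree is n2 n3 (5); add n2.
Step 5: cheapest edge leaving the tree is n3 n5 (10); add n5.
Vertex order: n8, n7, n3, n9, n2, n5. The 6th vertex is n5.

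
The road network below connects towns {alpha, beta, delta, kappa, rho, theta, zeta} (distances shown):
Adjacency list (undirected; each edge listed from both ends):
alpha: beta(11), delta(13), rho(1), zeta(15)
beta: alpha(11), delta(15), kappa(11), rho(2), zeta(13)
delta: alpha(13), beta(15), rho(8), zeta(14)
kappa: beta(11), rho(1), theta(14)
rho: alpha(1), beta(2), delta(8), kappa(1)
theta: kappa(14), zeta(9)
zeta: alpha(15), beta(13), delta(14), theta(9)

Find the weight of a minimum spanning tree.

Kruskal's algorithm — process edges by increasing weight (ties by edge label):
alpha—rho (1): add. Components now {alpha,rho} {beta} {zeta} {theta} {delta} {kappa}
kappa—rho (1): add. Components now {alpha,kappa,rho} {beta} {zeta} {theta} {delta}
beta—rho (2): add. Components now {alpha,beta,kappa,rho} {zeta} {theta} {delta}
delta—rho (8): add. Components now {alpha,beta,delta,kappa,rho} {zeta} {theta}
theta—zeta (9): add. Components now {alpha,beta,delta,kappa,rho} {theta,zeta}
alpha—beta (11): skip — alpha and beta already connected.
beta—kappa (11): skip — beta and kappa already connected.
alpha—delta (13): skip — alpha and delta already connected.
beta—zeta (13): add. Components now {alpha,beta,delta,kappa,rho,theta,zeta}
MST edges: alpha—rho, kappa—rho, beta—rho, delta—rho, theta—zeta, beta—zeta; total weight 1+1+2+8+9+13 = 34.

34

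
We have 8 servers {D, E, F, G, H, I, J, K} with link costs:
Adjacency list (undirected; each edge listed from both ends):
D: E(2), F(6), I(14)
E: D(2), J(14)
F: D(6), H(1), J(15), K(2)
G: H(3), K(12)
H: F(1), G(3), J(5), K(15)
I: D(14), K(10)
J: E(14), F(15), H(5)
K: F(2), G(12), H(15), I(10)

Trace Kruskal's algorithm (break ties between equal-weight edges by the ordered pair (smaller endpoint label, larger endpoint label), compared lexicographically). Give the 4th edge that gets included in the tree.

Kruskal: consider edges lightest-first.
F—H (1): add — endpoints in different components.
D—E (2): add — endpoints in different components.
F—K (2): add — endpoints in different components.
G—H (3): add — endpoints in different components.
H—J (5): add — endpoints in different components.
D—F (6): add — endpoints in different components.
I—K (10): add — endpoints in different components.
The 4th edge added is G—H.

G-H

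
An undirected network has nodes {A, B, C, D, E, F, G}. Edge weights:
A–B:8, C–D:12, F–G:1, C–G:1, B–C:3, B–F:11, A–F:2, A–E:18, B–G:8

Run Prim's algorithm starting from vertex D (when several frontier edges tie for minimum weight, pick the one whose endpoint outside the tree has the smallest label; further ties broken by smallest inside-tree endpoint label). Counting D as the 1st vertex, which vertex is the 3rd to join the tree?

G

Prim, starting at D.
Step 1: frontier [C–D 12] → take C–D (12); add C.
Step 2: frontier [C–G 1, B–C 3] → take C–G (1); add G.
Step 3: frontier [B–C 3, F–G 1, B–G 8] → take F–G (1); add F.
Step 4: frontier [B–C 3, A–F 2, B–F 11, B–G 8] → take A–F (2); add A.
Step 5: frontier [A–B 8, A–E 18, B–C 3, B–F 11, B–G 8] → take B–C (3); add B.
Step 6: frontier [A–E 18] → take A–E (18); add E.
Vertex order: D, C, G, F, A, B, E. The 3rd vertex is G.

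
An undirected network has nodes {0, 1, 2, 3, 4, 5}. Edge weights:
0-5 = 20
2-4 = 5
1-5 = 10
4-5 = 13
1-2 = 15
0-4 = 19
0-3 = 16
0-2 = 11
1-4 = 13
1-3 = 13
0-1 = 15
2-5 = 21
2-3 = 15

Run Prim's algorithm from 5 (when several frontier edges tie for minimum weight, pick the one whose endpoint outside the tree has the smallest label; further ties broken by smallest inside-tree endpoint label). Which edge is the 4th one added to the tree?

Grow the tree from 5 using Prim:
Step 1: cheapest edge leaving the tree is 1-5 (10); add 1.
Step 2: cheapest edge leaving the tree is 1-3 (13); add 3.
Step 3: cheapest edge leaving the tree is 1-4 (13); add 4.
Step 4: cheapest edge leaving the tree is 2-4 (5); add 2.
Step 5: cheapest edge leaving the tree is 0-2 (11); add 0.
The 4th edge added is 2-4.

2-4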